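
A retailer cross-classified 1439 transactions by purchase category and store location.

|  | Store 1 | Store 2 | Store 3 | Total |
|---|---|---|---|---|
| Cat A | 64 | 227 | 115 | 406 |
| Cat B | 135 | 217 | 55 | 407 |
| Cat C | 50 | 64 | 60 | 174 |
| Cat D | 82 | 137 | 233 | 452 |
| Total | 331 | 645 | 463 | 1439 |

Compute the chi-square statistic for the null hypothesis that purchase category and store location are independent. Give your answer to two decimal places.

Grand total N = 1439.
Expected counts (row total × column total / N):
  Cat A, Store 1: 406×331/1439 = 93.388
  Cat A, Store 2: 406×645/1439 = 181.981
  Cat A, Store 3: 406×463/1439 = 130.631
  Cat B, Store 1: 407×331/1439 = 93.618
  Cat B, Store 2: 407×645/1439 = 182.429
  Cat B, Store 3: 407×463/1439 = 130.953
  Cat C, Store 1: 174×331/1439 = 40.024
  Cat C, Store 2: 174×645/1439 = 77.992
  Cat C, Store 3: 174×463/1439 = 55.985
  Cat D, Store 1: 452×331/1439 = 103.969
  Cat D, Store 2: 452×645/1439 = 202.599
  Cat D, Store 3: 452×463/1439 = 145.432
Contributions (O − E)²/E:
  (64 − 93.388)²/93.388 = 9.2480
  (227 − 181.981)²/181.981 = 11.1369
  (115 − 130.631)²/130.631 = 1.8704
  (135 − 93.618)²/93.618 = 18.2921
  (217 − 182.429)²/182.429 = 6.5513
  (55 − 130.953)²/130.953 = 44.0529
  (50 − 40.024)²/40.024 = 2.4865
  (64 − 77.992)²/77.992 = 2.5102
  (60 − 55.985)²/55.985 = 0.2879
  (82 − 103.969)²/103.969 = 4.6421
  (137 − 202.599)²/202.599 = 21.2401
  (233 − 145.432)²/145.432 = 52.7267
χ² = 9.2480 + 11.1369 + 1.8704 + 18.2921 + 6.5513 + 44.0529 + 2.4865 + 2.5102 + 0.2879 + 4.6421 + 21.2401 + 52.7267 = 175.05

175.05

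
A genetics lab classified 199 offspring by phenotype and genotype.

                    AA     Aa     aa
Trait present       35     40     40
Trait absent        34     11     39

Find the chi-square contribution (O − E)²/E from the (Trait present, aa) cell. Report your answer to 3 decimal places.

0.700

Row total (Trait present) = 115; column total (aa) = 79; N = 199.
Expected count E = 115 × 79 / 199 = 45.65327.
Contribution = (O − E)²/E = (40 − 45.65327)² / 45.65327 = 0.700.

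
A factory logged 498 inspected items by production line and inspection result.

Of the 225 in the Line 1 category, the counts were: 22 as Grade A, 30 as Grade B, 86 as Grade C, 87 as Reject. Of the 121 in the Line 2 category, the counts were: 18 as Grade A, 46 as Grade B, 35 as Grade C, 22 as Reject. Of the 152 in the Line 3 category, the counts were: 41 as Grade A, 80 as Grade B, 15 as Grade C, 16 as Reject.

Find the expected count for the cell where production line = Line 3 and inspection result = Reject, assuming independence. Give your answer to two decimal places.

38.15

Row total (Line 3) = 152; column total (Reject) = 125; grand total N = 498.
Expected count = (row total × column total) / N = 152 × 125 / 498 = 38.15.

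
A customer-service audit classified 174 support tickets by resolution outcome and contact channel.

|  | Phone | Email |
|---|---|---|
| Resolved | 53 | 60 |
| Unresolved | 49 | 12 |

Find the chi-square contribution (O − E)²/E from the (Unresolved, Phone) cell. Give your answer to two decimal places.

4.90

Row total (Unresolved) = 61; column total (Phone) = 102; N = 174.
Expected count E = 61 × 102 / 174 = 35.759.
Contribution = (O − E)²/E = (49 − 35.759)² / 35.759 = 4.90.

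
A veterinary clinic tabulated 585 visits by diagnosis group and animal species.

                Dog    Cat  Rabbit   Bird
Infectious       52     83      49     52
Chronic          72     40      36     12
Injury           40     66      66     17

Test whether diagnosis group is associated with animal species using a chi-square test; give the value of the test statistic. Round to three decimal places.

54.662

Row totals: 236, 160, 189. Column totals: 164, 189, 151, 81. Grand total N = 585.
Expected counts (row total × column total / N):
  Infectious, Dog: 236×164/585 = 66.1607
  Infectious, Cat: 236×189/585 = 76.2462
  Infectious, Rabbit: 236×151/585 = 60.9162
  Infectious, Bird: 236×81/585 = 32.6769
  Chronic, Dog: 160×164/585 = 44.8547
  Chronic, Cat: 160×189/585 = 51.6923
  Chronic, Rabbit: 160×151/585 = 41.2991
  Chronic, Bird: 160×81/585 = 22.1538
  Injury, Dog: 189×164/585 = 52.9846
  Injury, Cat: 189×189/585 = 61.0615
  Injury, Rabbit: 189×151/585 = 48.7846
  Injury, Bird: 189×81/585 = 26.1692
Contributions (O − E)²/E:
  (52 − 66.1607)²/66.1607 = 3.0309
  (83 − 76.2462)²/76.2462 = 0.5982
  (49 − 60.9162)²/60.9162 = 2.3310
  (52 − 32.6769)²/32.6769 = 11.4265
  (72 − 44.8547)²/44.8547 = 16.4279
  (40 − 51.6923)²/51.6923 = 2.6447
  (36 − 41.2991)²/41.2991 = 0.6799
  (12 − 22.1538)²/22.1538 = 4.6538
  (40 − 52.9846)²/52.9846 = 3.1821
  (66 − 61.0615)²/61.0615 = 0.3994
  (66 − 48.7846)²/48.7846 = 6.0751
  (17 − 26.1692)²/26.1692 = 3.2127
χ² = 3.0309 + 0.5982 + 2.3310 + 11.4265 + 16.4279 + 2.6447 + 0.6799 + 4.6538 + 3.1821 + 0.3994 + 6.0751 + 3.2127 = 54.662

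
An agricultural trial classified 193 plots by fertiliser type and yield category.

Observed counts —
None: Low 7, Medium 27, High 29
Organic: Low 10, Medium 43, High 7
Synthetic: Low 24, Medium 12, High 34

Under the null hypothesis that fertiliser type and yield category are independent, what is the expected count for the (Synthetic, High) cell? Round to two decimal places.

Row total (Synthetic) = 70; column total (High) = 70; grand total N = 193.
Expected count = (row total × column total) / N = 70 × 70 / 193 = 25.39.

25.39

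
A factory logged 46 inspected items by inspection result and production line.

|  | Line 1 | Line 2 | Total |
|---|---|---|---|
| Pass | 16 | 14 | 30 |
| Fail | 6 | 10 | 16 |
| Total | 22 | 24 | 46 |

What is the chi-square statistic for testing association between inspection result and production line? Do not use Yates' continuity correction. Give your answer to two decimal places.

1.05

Grand total N = 46.
Expected counts (row total × column total / N):
  Pass, Line 1: 30×22/46 = 14.348
  Pass, Line 2: 30×24/46 = 15.652
  Fail, Line 1: 16×22/46 = 7.652
  Fail, Line 2: 16×24/46 = 8.348
Contributions (O − E)²/E:
  (16 − 14.348)²/14.348 = 0.1902
  (14 − 15.652)²/15.652 = 0.1744
  (6 − 7.652)²/7.652 = 0.3567
  (10 − 8.348)²/8.348 = 0.3269
χ² = 0.1902 + 0.1744 + 0.3567 + 0.3269 = 1.05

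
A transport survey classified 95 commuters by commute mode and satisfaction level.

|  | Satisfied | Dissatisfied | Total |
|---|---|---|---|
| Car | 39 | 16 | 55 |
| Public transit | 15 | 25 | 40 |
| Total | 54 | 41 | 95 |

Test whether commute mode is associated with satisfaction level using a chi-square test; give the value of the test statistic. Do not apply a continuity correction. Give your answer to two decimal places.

Grand total N = 95.
Expected counts (row total × column total / N):
  Car, Satisfied: 55×54/95 = 31.263
  Car, Dissatisfied: 55×41/95 = 23.737
  Public transit, Satisfied: 40×54/95 = 22.737
  Public transit, Dissatisfied: 40×41/95 = 17.263
Contributions (O − E)²/E:
  (39 − 31.263)²/31.263 = 1.9148
  (16 − 23.737)²/23.737 = 2.5219
  (15 − 22.737)²/22.737 = 2.6328
  (25 − 17.263)²/17.263 = 3.4676
χ² = 1.9148 + 2.5219 + 2.6328 + 3.4676 = 10.54

10.54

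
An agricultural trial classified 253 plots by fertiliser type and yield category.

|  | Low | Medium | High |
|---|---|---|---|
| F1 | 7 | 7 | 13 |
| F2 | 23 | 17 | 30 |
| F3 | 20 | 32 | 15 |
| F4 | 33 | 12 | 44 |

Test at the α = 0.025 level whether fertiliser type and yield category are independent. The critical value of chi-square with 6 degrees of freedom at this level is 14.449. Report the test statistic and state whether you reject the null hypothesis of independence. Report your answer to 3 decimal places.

25.761; reject H₀

Row totals: 27, 70, 67, 89. Column totals: 83, 68, 102. Grand total N = 253.
Expected counts (row total × column total / N):
  F1, Low: 27×83/253 = 8.8577
  F1, Medium: 27×68/253 = 7.2569
  F1, High: 27×102/253 = 10.8854
  F2, Low: 70×83/253 = 22.9644
  F2, Medium: 70×68/253 = 18.8142
  F2, High: 70×102/253 = 28.2213
  F3, Low: 67×83/253 = 21.9802
  F3, Medium: 67×68/253 = 18.0079
  F3, High: 67×102/253 = 27.0119
  F4, Low: 89×83/253 = 29.1976
  F4, Medium: 89×68/253 = 23.9209
  F4, High: 89×102/253 = 35.8814
Contributions (O − E)²/E:
  (7 − 8.8577)²/8.8577 = 0.3896
  (7 − 7.2569)²/7.2569 = 0.0091
  (13 − 10.8854)²/10.8854 = 0.4108
  (23 − 22.9644)²/22.9644 = 0.0001
  (17 − 18.8142)²/18.8142 = 0.1749
  (30 − 28.2213)²/28.2213 = 0.1121
  (20 − 21.9802)²/21.9802 = 0.1784
  (32 − 18.0079)²/18.0079 = 10.8718
  (15 − 27.0119)²/27.0119 = 5.3416
  (33 − 29.1976)²/29.1976 = 0.4952
  (12 − 23.9209)²/23.9209 = 5.9407
  (44 − 35.8814)²/35.8814 = 1.8369
χ² = 0.3896 + 0.0091 + 0.4108 + 0.0001 + 0.1749 + 0.1121 + 0.1784 + 10.8718 + 5.3416 + 0.4952 + 5.9407 + 1.8369 = 25.761
df = (4−1)(3−1) = 6. Since 25.761 > 14.449, reject the null hypothesis of independence at α = 0.025.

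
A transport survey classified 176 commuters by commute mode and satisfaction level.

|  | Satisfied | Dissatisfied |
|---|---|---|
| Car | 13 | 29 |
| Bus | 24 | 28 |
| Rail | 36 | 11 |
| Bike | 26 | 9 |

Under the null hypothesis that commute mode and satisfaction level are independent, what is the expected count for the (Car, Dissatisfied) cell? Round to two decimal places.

Row total (Car) = 42; column total (Dissatisfied) = 77; grand total N = 176.
Expected count = (row total × column total) / N = 42 × 77 / 176 = 18.38.

18.38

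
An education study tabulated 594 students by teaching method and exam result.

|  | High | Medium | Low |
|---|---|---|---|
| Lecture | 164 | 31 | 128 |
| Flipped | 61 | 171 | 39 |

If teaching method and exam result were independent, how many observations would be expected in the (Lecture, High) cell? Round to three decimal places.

122.348

Row total (Lecture) = 323; column total (High) = 225; grand total N = 594.
Expected count = (row total × column total) / N = 323 × 225 / 594 = 122.348.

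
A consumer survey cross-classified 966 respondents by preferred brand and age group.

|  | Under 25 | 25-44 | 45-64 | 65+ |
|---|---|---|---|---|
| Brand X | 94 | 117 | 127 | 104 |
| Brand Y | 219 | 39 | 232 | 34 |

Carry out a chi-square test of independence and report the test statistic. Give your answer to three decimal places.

149.252

Row totals: 442, 524. Column totals: 313, 156, 359, 138. Grand total N = 966.
Expected counts (row total × column total / N):
  Brand X, Under 25: 442×313/966 = 143.2153
  Brand X, 25-44: 442×156/966 = 71.3789
  Brand X, 45-64: 442×359/966 = 164.2629
  Brand X, 65+: 442×138/966 = 63.1429
  Brand Y, Under 25: 524×313/966 = 169.7847
  Brand Y, 25-44: 524×156/966 = 84.6211
  Brand Y, 45-64: 524×359/966 = 194.7371
  Brand Y, 65+: 524×138/966 = 74.8571
Contributions (O − E)²/E:
  (94 − 143.2153)²/143.2153 = 16.9126
  (117 − 71.3789)²/71.3789 = 29.1583
  (127 − 164.2629)²/164.2629 = 8.4531
  (104 − 63.1429)²/63.1429 = 26.4369
  (219 − 169.7847)²/169.7847 = 14.2660
  (39 − 84.6211)²/84.6211 = 24.5953
  (232 − 194.7371)²/194.7371 = 7.1302
  (34 − 74.8571)²/74.8571 = 22.2999
χ² = 16.9126 + 29.1583 + 8.4531 + 26.4369 + 14.2660 + 24.5953 + 7.1302 + 22.2999 = 149.252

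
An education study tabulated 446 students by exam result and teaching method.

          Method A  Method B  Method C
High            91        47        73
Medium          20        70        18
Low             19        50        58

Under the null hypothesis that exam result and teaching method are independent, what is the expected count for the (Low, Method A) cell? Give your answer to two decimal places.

Row total (Low) = 127; column total (Method A) = 130; grand total N = 446.
Expected count = (row total × column total) / N = 127 × 130 / 446 = 37.02.

37.02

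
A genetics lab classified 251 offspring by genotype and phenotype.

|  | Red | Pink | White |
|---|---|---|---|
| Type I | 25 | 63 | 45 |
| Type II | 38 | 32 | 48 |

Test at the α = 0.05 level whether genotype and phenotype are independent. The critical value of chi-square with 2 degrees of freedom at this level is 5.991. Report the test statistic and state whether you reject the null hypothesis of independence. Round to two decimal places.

Row totals: 133, 118. Column totals: 63, 95, 93. Grand total N = 251.
Expected counts (row total × column total / N):
  Type I, Red: 133×63/251 = 33.382
  Type I, Pink: 133×95/251 = 50.339
  Type I, White: 133×93/251 = 49.279
  Type II, Red: 118×63/251 = 29.618
  Type II, Pink: 118×95/251 = 44.661
  Type II, White: 118×93/251 = 43.721
Contributions (O − E)²/E:
  (25 − 33.382)²/33.382 = 2.1047
  (63 − 50.339)²/50.339 = 3.1844
  (45 − 49.279)²/49.279 = 0.3716
  (38 − 29.618)²/29.618 = 2.3721
  (32 − 44.661)²/44.661 = 3.5893
  (48 − 43.721)²/43.721 = 0.4188
χ² = 2.1047 + 3.1844 + 0.3716 + 2.3721 + 3.5893 + 0.4188 = 12.04
df = (2−1)(3−1) = 2. Since 12.04 > 5.991, reject the null hypothesis of independence at α = 0.05.

12.04; reject H₀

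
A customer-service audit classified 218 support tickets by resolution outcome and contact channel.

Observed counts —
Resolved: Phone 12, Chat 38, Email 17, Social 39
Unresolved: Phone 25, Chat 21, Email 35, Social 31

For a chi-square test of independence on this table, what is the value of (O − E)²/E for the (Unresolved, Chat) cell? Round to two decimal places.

Row total (Unresolved) = 112; column total (Chat) = 59; N = 218.
Expected count E = 112 × 59 / 218 = 30.3119.
Contribution = (O − E)²/E = (21 − 30.3119)² / 30.3119 = 2.86.

2.86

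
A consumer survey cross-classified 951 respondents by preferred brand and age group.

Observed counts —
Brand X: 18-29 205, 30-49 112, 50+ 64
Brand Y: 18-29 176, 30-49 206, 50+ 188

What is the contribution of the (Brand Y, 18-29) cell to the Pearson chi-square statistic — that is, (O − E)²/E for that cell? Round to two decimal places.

Row total (Brand Y) = 570; column total (18-29) = 381; N = 951.
Expected count E = 570 × 381 / 951 = 228.360.
Contribution = (O − E)²/E = (176 − 228.360)² / 228.360 = 12.01.

12.01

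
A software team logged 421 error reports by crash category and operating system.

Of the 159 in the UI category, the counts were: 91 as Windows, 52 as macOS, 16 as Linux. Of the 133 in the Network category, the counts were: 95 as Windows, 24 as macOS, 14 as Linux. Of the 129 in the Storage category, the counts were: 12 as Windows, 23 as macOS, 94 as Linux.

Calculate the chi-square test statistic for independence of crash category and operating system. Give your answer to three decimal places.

187.596

Row totals: 159, 133, 129. Column totals: 198, 99, 124. Grand total N = 421.
Expected counts (row total × column total / N):
  UI, Windows: 159×198/421 = 74.7791
  UI, macOS: 159×99/421 = 37.3895
  UI, Linux: 159×124/421 = 46.8314
  Network, Windows: 133×198/421 = 62.5511
  Network, macOS: 133×99/421 = 31.2755
  Network, Linux: 133×124/421 = 39.1734
  Storage, Windows: 129×198/421 = 60.6698
  Storage, macOS: 129×99/421 = 30.3349
  Storage, Linux: 129×124/421 = 37.9952
Contributions (O − E)²/E:
  (91 − 74.7791)²/74.7791 = 3.5186
  (52 − 37.3895)²/37.3895 = 5.7093
  (16 − 46.8314)²/46.8314 = 20.2978
  (95 − 62.5511)²/62.5511 = 16.8331
  (24 − 31.2755)²/31.2755 = 1.6925
  (14 − 39.1734)²/39.1734 = 16.1768
  (12 − 60.6698)²/60.6698 = 39.0433
  (23 − 30.3349)²/30.3349 = 1.7736
  (94 − 37.9952)²/37.9952 = 82.5509
χ² = 3.5186 + 5.7093 + 20.2978 + 16.8331 + 1.6925 + 16.1768 + 39.0433 + 1.7736 + 82.5509 = 187.596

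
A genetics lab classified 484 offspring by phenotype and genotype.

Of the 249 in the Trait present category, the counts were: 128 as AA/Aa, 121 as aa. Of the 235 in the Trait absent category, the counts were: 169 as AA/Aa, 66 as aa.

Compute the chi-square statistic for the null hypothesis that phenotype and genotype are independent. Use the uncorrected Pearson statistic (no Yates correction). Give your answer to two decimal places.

21.45

Row totals: 249, 235. Column totals: 297, 187. Grand total N = 484.
Expected counts (row total × column total / N):
  Trait present, AA/Aa: 249×297/484 = 152.795
  Trait present, aa: 249×187/484 = 96.205
  Trait absent, AA/Aa: 235×297/484 = 144.205
  Trait absent, aa: 235×187/484 = 90.795
Contributions (O − E)²/E:
  (128 − 152.795)²/152.795 = 4.0236
  (121 − 96.205)²/96.205 = 6.3904
  (169 − 144.205)²/144.205 = 4.2633
  (66 − 90.795)²/90.795 = 6.7712
χ² = 4.0236 + 6.3904 + 4.2633 + 6.7712 = 21.45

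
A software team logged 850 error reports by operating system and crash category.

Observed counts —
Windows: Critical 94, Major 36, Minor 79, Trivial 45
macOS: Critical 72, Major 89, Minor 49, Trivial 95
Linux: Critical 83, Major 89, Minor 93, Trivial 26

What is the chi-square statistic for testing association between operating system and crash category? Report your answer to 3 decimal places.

Row totals: 254, 305, 291. Column totals: 249, 214, 221, 166. Grand total N = 850.
Expected counts (row total × column total / N):
  Windows, Critical: 254×249/850 = 74.4071
  Windows, Major: 254×214/850 = 63.9482
  Windows, Minor: 254×221/850 = 66.0400
  Windows, Trivial: 254×166/850 = 49.6047
  macOS, Critical: 305×249/850 = 89.3471
  macOS, Major: 305×214/850 = 76.7882
  macOS, Minor: 305×221/850 = 79.3000
  macOS, Trivial: 305×166/850 = 59.5647
  Linux, Critical: 291×249/850 = 85.2459
  Linux, Major: 291×214/850 = 73.2635
  Linux, Minor: 291×221/850 = 75.6600
  Linux, Trivial: 291×166/850 = 56.8306
Contributions (O − E)²/E:
  (94 − 74.4071)²/74.4071 = 5.1592
  (36 − 63.9482)²/63.9482 = 12.2146
  (79 − 66.0400)²/66.0400 = 2.5433
  (45 − 49.6047)²/49.6047 = 0.4274
  (72 − 89.3471)²/89.3471 = 3.3680
  (89 − 76.7882)²/76.7882 = 1.9421
  (49 − 79.3000)²/79.3000 = 11.5774
  (95 − 59.5647)²/59.5647 = 21.0806
  (83 − 85.2459)²/85.2459 = 0.0592
  (89 − 73.2635)²/73.2635 = 3.3801
  (93 − 75.6600)²/75.6600 = 3.9740
  (26 − 56.8306)²/56.8306 = 16.7256
χ² = 5.1592 + 12.2146 + 2.5433 + 0.4274 + 3.3680 + 1.9421 + 11.5774 + 21.0806 + 0.0592 + 3.3801 + 3.9740 + 16.7256 = 82.452

82.452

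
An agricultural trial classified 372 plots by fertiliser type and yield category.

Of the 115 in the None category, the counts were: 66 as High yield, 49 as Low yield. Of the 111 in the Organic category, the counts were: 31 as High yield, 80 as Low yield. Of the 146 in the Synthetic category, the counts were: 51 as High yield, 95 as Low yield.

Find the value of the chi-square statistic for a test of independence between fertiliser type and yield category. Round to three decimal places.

Row totals: 115, 111, 146. Column totals: 148, 224. Grand total N = 372.
Expected counts (row total × column total / N):
  None, High yield: 115×148/372 = 45.7527
  None, Low yield: 115×224/372 = 69.2473
  Organic, High yield: 111×148/372 = 44.1613
  Organic, Low yield: 111×224/372 = 66.8387
  Synthetic, High yield: 146×148/372 = 58.0860
  Synthetic, Low yield: 146×224/372 = 87.9140
Contributions (O − E)²/E:
  (66 − 45.7527)²/45.7527 = 8.9602
  (49 − 69.2473)²/69.2473 = 5.9201
  (31 − 44.1613)²/44.1613 = 3.9224
  (80 − 66.8387)²/66.8387 = 2.5916
  (51 − 58.0860)²/58.0860 = 0.8644
  (95 − 87.9140)²/87.9140 = 0.5711
χ² = 8.9602 + 5.9201 + 3.9224 + 2.5916 + 0.8644 + 0.5711 = 22.830

22.830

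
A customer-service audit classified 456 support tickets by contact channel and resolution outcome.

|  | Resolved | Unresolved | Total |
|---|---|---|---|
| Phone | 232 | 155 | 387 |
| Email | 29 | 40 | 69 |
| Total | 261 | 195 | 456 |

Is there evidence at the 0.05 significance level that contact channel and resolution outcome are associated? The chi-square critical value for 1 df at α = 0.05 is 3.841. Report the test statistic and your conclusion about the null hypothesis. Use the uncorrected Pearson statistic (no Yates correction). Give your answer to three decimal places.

Grand total N = 456.
Expected counts (row total × column total / N):
  Phone, Resolved: 387×261/456 = 221.5066
  Phone, Unresolved: 387×195/456 = 165.4934
  Email, Resolved: 69×261/456 = 39.4934
  Email, Unresolved: 69×195/456 = 29.5066
Contributions (O − E)²/E:
  (232 − 221.5066)²/221.5066 = 0.4971
  (155 − 165.4934)²/165.4934 = 0.6654
  (29 − 39.4934)²/39.4934 = 2.7881
  (40 − 29.5066)²/29.5066 = 3.7318
χ² = 0.4971 + 0.6654 + 2.7881 + 3.7318 = 7.682
df = (2−1)(2−1) = 1. Since 7.682 > 3.841, reject the null hypothesis of independence at α = 0.05.

7.682; reject H₀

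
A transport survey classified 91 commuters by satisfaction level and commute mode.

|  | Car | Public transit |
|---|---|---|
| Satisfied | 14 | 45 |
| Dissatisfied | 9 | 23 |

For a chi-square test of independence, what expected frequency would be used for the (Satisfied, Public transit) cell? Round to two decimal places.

44.09

Row total (Satisfied) = 59; column total (Public transit) = 68; grand total N = 91.
Expected count = (row total × column total) / N = 59 × 68 / 91 = 44.09.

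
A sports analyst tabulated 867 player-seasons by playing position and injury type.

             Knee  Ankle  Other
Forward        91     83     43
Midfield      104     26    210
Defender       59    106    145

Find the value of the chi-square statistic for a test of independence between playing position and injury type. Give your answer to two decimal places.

141.23

Row totals: 217, 340, 310. Column totals: 254, 215, 398. Grand total N = 867.
Expected counts (row total × column total / N):
  Forward, Knee: 217×254/867 = 63.5732
  Forward, Ankle: 217×215/867 = 53.8120
  Forward, Other: 217×398/867 = 99.6148
  Midfield, Knee: 340×254/867 = 99.6078
  Midfield, Ankle: 340×215/867 = 84.3137
  Midfield, Other: 340×398/867 = 156.0784
  Defender, Knee: 310×254/867 = 90.8189
  Defender, Ankle: 310×215/867 = 76.8743
  Defender, Other: 310×398/867 = 142.3068
Contributions (O − E)²/E:
  (91 − 63.5732)²/63.5732 = 11.8325
  (83 − 53.8120)²/53.8120 = 15.8318
  (43 − 99.6148)²/99.6148 = 32.1763
  (104 − 99.6078)²/99.6078 = 0.1937
  (26 − 84.3137)²/84.3137 = 40.3314
  (210 − 156.0784)²/156.0784 = 18.6287
  (59 − 90.8189)²/90.8189 = 11.1479
  (106 − 76.8743)²/76.8743 = 11.0350
  (145 − 142.3068)²/142.3068 = 0.0510
χ² = 11.8325 + 15.8318 + 32.1763 + 0.1937 + 40.3314 + 18.6287 + 11.1479 + 11.0350 + 0.0510 = 141.23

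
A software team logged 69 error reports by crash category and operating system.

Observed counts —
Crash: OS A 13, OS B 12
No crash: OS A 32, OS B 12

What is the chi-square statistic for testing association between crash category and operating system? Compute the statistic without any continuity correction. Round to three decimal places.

Row totals: 25, 44. Column totals: 45, 24. Grand total N = 69.
Expected counts (row total × column total / N):
  Crash, OS A: 25×45/69 = 16.30435
  Crash, OS B: 25×24/69 = 8.69565
  No crash, OS A: 44×45/69 = 28.69565
  No crash, OS B: 44×24/69 = 15.30435
Contributions (O − E)²/E:
  (13 − 16.30435)²/16.30435 = 0.6697
  (12 − 8.69565)²/8.69565 = 1.2557
  (32 − 28.69565)²/28.69565 = 0.3805
  (12 − 15.30435)²/15.30435 = 0.7134
χ² = 0.6697 + 1.2557 + 0.3805 + 0.7134 = 3.019

3.019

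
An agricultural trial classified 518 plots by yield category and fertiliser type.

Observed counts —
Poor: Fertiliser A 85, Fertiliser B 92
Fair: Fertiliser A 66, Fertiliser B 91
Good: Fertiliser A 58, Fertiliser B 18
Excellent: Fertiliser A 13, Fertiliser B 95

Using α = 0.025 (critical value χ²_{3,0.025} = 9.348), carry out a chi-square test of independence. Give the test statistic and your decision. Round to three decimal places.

78.602; reject H₀

Row totals: 177, 157, 76, 108. Column totals: 222, 296. Grand total N = 518.
Expected counts (row total × column total / N):
  Poor, Fertiliser A: 177×222/518 = 75.8571
  Poor, Fertiliser B: 177×296/518 = 101.1429
  Fair, Fertiliser A: 157×222/518 = 67.2857
  Fair, Fertiliser B: 157×296/518 = 89.7143
  Good, Fertiliser A: 76×222/518 = 32.5714
  Good, Fertiliser B: 76×296/518 = 43.4286
  Excellent, Fertiliser A: 108×222/518 = 46.2857
  Excellent, Fertiliser B: 108×296/518 = 61.7143
Contributions (O − E)²/E:
  (85 − 75.8571)²/75.8571 = 1.1020
  (92 − 101.1429)²/101.1429 = 0.8265
  (66 − 67.2857)²/67.2857 = 0.0246
  (91 − 89.7143)²/89.7143 = 0.0184
  (58 − 32.5714)²/32.5714 = 19.8522
  (18 − 43.4286)²/43.4286 = 14.8891
  (13 − 46.2857)²/46.2857 = 23.9369
  (95 − 61.7143)²/61.7143 = 17.9527
χ² = 1.1020 + 0.8265 + 0.0246 + 0.0184 + 19.8522 + 14.8891 + 23.9369 + 17.9527 = 78.602
df = (4−1)(2−1) = 3. Since 78.602 > 9.348, reject the null hypothesis of independence at α = 0.025.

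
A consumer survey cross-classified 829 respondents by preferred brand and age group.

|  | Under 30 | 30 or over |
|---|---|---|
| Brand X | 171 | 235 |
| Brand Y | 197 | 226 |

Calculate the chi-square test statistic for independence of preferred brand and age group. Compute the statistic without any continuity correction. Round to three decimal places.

Row totals: 406, 423. Column totals: 368, 461. Grand total N = 829.
Expected counts (row total × column total / N):
  Brand X, Under 30: 406×368/829 = 180.2268
  Brand X, 30 or over: 406×461/829 = 225.7732
  Brand Y, Under 30: 423×368/829 = 187.7732
  Brand Y, 30 or over: 423×461/829 = 235.2268
Contributions (O − E)²/E:
  (171 − 180.2268)²/180.2268 = 0.4724
  (235 − 225.7732)²/225.7732 = 0.3771
  (197 − 187.7732)²/187.7732 = 0.4534
  (226 − 235.2268)²/235.2268 = 0.3619
χ² = 0.4724 + 0.3771 + 0.4534 + 0.3619 = 1.665

1.665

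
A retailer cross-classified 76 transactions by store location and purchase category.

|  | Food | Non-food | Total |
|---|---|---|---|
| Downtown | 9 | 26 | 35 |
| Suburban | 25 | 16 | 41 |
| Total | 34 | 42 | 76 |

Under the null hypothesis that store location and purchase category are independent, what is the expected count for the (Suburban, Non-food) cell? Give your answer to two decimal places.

22.66

Row total (Suburban) = 41; column total (Non-food) = 42; grand total N = 76.
Expected count = (row total × column total) / N = 41 × 42 / 76 = 22.66.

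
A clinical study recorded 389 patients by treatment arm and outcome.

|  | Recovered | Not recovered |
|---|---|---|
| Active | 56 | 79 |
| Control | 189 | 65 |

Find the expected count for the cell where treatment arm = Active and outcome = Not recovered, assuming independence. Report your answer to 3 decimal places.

Row total (Active) = 135; column total (Not recovered) = 144; grand total N = 389.
Expected count = (row total × column total) / N = 135 × 144 / 389 = 49.974.

49.974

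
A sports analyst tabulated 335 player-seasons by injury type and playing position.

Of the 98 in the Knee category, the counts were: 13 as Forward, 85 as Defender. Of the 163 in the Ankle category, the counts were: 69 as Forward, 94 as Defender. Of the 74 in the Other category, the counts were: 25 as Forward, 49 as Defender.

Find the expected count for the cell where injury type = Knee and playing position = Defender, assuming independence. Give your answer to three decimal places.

Row total (Knee) = 98; column total (Defender) = 228; grand total N = 335.
Expected count = (row total × column total) / N = 98 × 228 / 335 = 66.699.

66.699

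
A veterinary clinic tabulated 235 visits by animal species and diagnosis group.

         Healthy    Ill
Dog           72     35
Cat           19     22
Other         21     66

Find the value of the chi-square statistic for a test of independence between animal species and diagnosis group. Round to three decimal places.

35.853

Row totals: 107, 41, 87. Column totals: 112, 123. Grand total N = 235.
Expected counts (row total × column total / N):
  Dog, Healthy: 107×112/235 = 50.9957
  Dog, Ill: 107×123/235 = 56.0043
  Cat, Healthy: 41×112/235 = 19.5404
  Cat, Ill: 41×123/235 = 21.4596
  Other, Healthy: 87×112/235 = 41.4638
  Other, Ill: 87×123/235 = 45.5362
Contributions (O − E)²/E:
  (72 − 50.9957)²/50.9957 = 8.6513
  (35 − 56.0043)²/56.0043 = 7.8776
  (19 − 19.5404)²/19.5404 = 0.0149
  (22 − 21.4596)²/21.4596 = 0.0136
  (21 − 41.4638)²/41.4638 = 10.0996
  (66 − 45.5362)²/45.5362 = 9.1964
χ² = 8.6513 + 7.8776 + 0.0149 + 0.0136 + 10.0996 + 9.1964 = 35.853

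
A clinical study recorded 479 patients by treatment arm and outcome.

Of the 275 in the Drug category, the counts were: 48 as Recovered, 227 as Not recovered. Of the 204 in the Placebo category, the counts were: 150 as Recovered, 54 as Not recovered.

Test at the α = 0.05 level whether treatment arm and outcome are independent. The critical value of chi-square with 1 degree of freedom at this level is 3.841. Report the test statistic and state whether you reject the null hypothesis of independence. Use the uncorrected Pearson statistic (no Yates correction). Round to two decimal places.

151.87; reject H₀

Row totals: 275, 204. Column totals: 198, 281. Grand total N = 479.
Expected counts (row total × column total / N):
  Drug, Recovered: 275×198/479 = 113.674
  Drug, Not recovered: 275×281/479 = 161.326
  Placebo, Recovered: 204×198/479 = 84.326
  Placebo, Not recovered: 204×281/479 = 119.674
Contributions (O − E)²/E:
  (48 − 113.674)²/113.674 = 37.9425
  (227 − 161.326)²/161.326 = 26.7351
  (150 − 84.326)²/84.326 = 51.1476
  (54 − 119.674)²/119.674 = 36.0402
χ² = 37.9425 + 26.7351 + 51.1476 + 36.0402 = 151.87
df = (2−1)(2−1) = 1. Since 151.87 > 3.841, reject the null hypothesis of independence at α = 0.05.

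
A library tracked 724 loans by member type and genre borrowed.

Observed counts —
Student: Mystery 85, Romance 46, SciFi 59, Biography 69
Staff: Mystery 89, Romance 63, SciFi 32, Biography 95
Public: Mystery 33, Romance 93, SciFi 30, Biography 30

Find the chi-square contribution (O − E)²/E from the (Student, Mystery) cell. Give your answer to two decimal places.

Row total (Student) = 259; column total (Mystery) = 207; N = 724.
Expected count E = 259 × 207 / 724 = 74.051.
Contribution = (O − E)²/E = (85 − 74.051)² / 74.051 = 1.62.

1.62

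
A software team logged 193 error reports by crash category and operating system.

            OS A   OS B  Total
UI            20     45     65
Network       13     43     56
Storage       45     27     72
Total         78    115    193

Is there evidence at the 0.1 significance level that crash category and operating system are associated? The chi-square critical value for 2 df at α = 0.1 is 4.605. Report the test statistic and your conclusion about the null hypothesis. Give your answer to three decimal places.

Grand total N = 193.
Expected counts (row total × column total / N):
  UI, OS A: 65×78/193 = 26.2694
  UI, OS B: 65×115/193 = 38.7306
  Network, OS A: 56×78/193 = 22.6321
  Network, OS B: 56×115/193 = 33.3679
  Storage, OS A: 72×78/193 = 29.0984
  Storage, OS B: 72×115/193 = 42.9016
Contributions (O − E)²/E:
  (20 − 26.2694)²/26.2694 = 1.4962
  (45 − 38.7306)²/38.7306 = 1.0148
  (13 − 22.6321)²/22.6321 = 4.0994
  (43 − 33.3679)²/33.3679 = 2.7804
  (45 − 29.0984)²/29.0984 = 8.6899
  (27 − 42.9016)²/42.9016 = 5.8940
χ² = 1.4962 + 1.0148 + 4.0994 + 2.7804 + 8.6899 + 5.8940 = 23.975
df = (3−1)(2−1) = 2. Since 23.975 > 4.605, reject the null hypothesis of independence at α = 0.1.

23.975; reject H₀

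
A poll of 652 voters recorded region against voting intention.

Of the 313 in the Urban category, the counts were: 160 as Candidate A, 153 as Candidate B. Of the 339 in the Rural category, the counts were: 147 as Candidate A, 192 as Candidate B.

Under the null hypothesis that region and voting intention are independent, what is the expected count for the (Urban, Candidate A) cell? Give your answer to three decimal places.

Row total (Urban) = 313; column total (Candidate A) = 307; grand total N = 652.
Expected count = (row total × column total) / N = 313 × 307 / 652 = 147.379.

147.379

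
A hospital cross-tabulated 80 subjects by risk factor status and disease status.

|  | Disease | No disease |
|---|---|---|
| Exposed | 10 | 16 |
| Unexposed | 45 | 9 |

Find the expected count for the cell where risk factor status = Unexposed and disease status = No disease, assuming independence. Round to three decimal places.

Row total (Unexposed) = 54; column total (No disease) = 25; grand total N = 80.
Expected count = (row total × column total) / N = 54 × 25 / 80 = 16.875.

16.875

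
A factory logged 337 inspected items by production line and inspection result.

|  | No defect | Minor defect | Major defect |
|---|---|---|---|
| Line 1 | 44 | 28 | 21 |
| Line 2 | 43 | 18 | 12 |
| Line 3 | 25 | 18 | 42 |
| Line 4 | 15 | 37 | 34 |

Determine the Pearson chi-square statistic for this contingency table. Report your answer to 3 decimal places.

47.156

Row totals: 93, 73, 85, 86. Column totals: 127, 101, 109. Grand total N = 337.
Expected counts (row total × column total / N):
  Line 1, No defect: 93×127/337 = 35.04748
  Line 1, Minor defect: 93×101/337 = 27.87240
  Line 1, Major defect: 93×109/337 = 30.08012
  Line 2, No defect: 73×127/337 = 27.51039
  Line 2, Minor defect: 73×101/337 = 21.87834
  Line 2, Major defect: 73×109/337 = 23.61128
  Line 3, No defect: 85×127/337 = 32.03264
  Line 3, Minor defect: 85×101/337 = 25.47478
  Line 3, Major defect: 85×109/337 = 27.49258
  Line 4, No defect: 86×127/337 = 32.40950
  Line 4, Minor defect: 86×101/337 = 25.77448
  Line 4, Major defect: 86×109/337 = 27.81602
Contributions (O − E)²/E:
  (44 − 35.04748)²/35.04748 = 2.2868
  (28 − 27.87240)²/27.87240 = 0.0006
  (21 − 30.08012)²/30.08012 = 2.7410
  (43 − 27.51039)²/27.51039 = 8.7214
  (18 − 21.87834)²/21.87834 = 0.6875
  (12 − 23.61128)²/23.61128 = 5.7101
  (25 − 32.03264)²/32.03264 = 1.5440
  (18 − 25.47478)²/25.47478 = 2.1932
  (42 − 27.49258)²/27.49258 = 7.6553
  (15 − 32.40950)²/32.40950 = 9.3519
  (37 − 25.77448)²/25.77448 = 4.8890
  (34 − 27.81602)²/27.81602 = 1.3748
χ² = 2.2868 + 0.0006 + 2.7410 + 8.7214 + 0.6875 + 5.7101 + 1.5440 + 2.1932 + 7.6553 + 9.3519 + 4.8890 + 1.3748 = 47.156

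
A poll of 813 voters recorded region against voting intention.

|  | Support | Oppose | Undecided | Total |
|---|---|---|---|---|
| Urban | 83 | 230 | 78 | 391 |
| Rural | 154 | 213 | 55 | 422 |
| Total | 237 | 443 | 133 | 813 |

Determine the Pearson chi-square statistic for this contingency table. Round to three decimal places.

Grand total N = 813.
Expected counts (row total × column total / N):
  Urban, Support: 391×237/813 = 113.9815
  Urban, Oppose: 391×443/813 = 213.0541
  Urban, Undecided: 391×133/813 = 63.9643
  Rural, Support: 422×237/813 = 123.0185
  Rural, Oppose: 422×443/813 = 229.9459
  Rural, Undecided: 422×133/813 = 69.0357
Contributions (O − E)²/E:
  (83 − 113.9815)²/113.9815 = 8.4211
  (230 − 213.0541)²/213.0541 = 1.3478
  (78 − 63.9643)²/63.9643 = 3.0799
  (154 − 123.0185)²/123.0185 = 7.8025
  (213 − 229.9459)²/229.9459 = 1.2488
  (55 − 69.0357)²/69.0357 = 2.8536
χ² = 8.4211 + 1.3478 + 3.0799 + 7.8025 + 1.2488 + 2.8536 = 24.754

24.754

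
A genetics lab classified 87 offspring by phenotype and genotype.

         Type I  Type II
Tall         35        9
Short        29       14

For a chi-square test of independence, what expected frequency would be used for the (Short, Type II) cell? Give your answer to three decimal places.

Row total (Short) = 43; column total (Type II) = 23; grand total N = 87.
Expected count = (row total × column total) / N = 43 × 23 / 87 = 11.368.

11.368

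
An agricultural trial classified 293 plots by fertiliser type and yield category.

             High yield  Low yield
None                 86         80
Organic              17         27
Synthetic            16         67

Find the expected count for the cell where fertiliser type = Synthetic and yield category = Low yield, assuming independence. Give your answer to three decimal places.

Row total (Synthetic) = 83; column total (Low yield) = 174; grand total N = 293.
Expected count = (row total × column total) / N = 83 × 174 / 293 = 49.290.

49.290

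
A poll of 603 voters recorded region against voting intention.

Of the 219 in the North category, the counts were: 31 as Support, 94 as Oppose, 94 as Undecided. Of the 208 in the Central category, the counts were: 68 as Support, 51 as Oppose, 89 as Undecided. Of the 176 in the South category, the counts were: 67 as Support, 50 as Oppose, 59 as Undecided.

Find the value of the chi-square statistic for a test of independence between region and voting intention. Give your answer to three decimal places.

Row totals: 219, 208, 176. Column totals: 166, 195, 242. Grand total N = 603.
Expected counts (row total × column total / N):
  North, Support: 219×166/603 = 60.2886
  North, Oppose: 219×195/603 = 70.8209
  North, Undecided: 219×242/603 = 87.8905
  Central, Support: 208×166/603 = 57.2604
  Central, Oppose: 208×195/603 = 67.2637
  Central, Undecided: 208×242/603 = 83.4760
  South, Support: 176×166/603 = 48.4511
  South, Oppose: 176×195/603 = 56.9154
  South, Undecided: 176×242/603 = 70.6335
Contributions (O − E)²/E:
  (31 − 60.2886)²/60.2886 = 14.2286
  (94 − 70.8209)²/70.8209 = 7.5863
  (94 − 87.8905)²/87.8905 = 0.4247
  (68 − 57.2604)²/57.2604 = 2.0143
  (51 − 67.2637)²/67.2637 = 3.9324
  (89 − 83.4760)²/83.4760 = 0.3655
  (67 − 48.4511)²/48.4511 = 7.1012
  (50 − 56.9154)²/56.9154 = 0.8402
  (59 − 70.6335)²/70.6335 = 1.9161
χ² = 14.2286 + 7.5863 + 0.4247 + 2.0143 + 3.9324 + 0.3655 + 7.1012 + 0.8402 + 1.9161 = 38.409

38.409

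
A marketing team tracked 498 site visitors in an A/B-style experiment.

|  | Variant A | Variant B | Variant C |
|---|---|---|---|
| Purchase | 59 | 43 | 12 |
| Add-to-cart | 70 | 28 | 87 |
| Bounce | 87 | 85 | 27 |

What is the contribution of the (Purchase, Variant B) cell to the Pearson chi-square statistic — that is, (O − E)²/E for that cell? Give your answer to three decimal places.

1.488

Row total (Purchase) = 114; column total (Variant B) = 156; N = 498.
Expected count E = 114 × 156 / 498 = 35.7108.
Contribution = (O − E)²/E = (43 − 35.7108)² / 35.7108 = 1.488.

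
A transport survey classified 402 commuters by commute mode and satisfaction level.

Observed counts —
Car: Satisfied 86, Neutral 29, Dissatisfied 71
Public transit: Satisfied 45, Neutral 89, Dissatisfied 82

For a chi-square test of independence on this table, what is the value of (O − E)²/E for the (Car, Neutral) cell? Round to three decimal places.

12.001

Row total (Car) = 186; column total (Neutral) = 118; N = 402.
Expected count E = 186 × 118 / 402 = 54.5970.
Contribution = (O − E)²/E = (29 − 54.5970)² / 54.5970 = 12.001.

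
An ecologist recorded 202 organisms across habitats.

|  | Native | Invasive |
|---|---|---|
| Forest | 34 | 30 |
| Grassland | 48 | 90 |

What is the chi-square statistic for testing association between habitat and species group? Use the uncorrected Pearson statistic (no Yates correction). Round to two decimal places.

Row totals: 64, 138. Column totals: 82, 120. Grand total N = 202.
Expected counts (row total × column total / N):
  Forest, Native: 64×82/202 = 25.980
  Forest, Invasive: 64×120/202 = 38.020
  Grassland, Native: 138×82/202 = 56.020
  Grassland, Invasive: 138×120/202 = 81.980
Contributions (O − E)²/E:
  (34 − 25.980)²/25.980 = 2.4758
  (30 − 38.020)²/38.020 = 1.6918
  (48 − 56.020)²/56.020 = 1.1482
  (90 − 81.980)²/81.980 = 0.7846
χ² = 2.4758 + 1.6918 + 1.1482 + 0.7846 = 6.10

6.10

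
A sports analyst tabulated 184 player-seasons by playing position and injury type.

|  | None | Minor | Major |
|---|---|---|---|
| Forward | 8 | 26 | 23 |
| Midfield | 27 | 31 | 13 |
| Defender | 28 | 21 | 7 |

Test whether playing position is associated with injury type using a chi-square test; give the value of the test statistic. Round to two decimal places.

22.28

Row totals: 57, 71, 56. Column totals: 63, 78, 43. Grand total N = 184.
Expected counts (row total × column total / N):
  Forward, None: 57×63/184 = 19.516
  Forward, Minor: 57×78/184 = 24.163
  Forward, Major: 57×43/184 = 13.321
  Midfield, None: 71×63/184 = 24.310
  Midfield, Minor: 71×78/184 = 30.098
  Midfield, Major: 71×43/184 = 16.592
  Defender, None: 56×63/184 = 19.174
  Defender, Minor: 56×78/184 = 23.739
  Defender, Major: 56×43/184 = 13.087
Contributions (O − E)²/E:
  (8 − 19.516)²/19.516 = 6.7954
  (26 − 24.163)²/24.163 = 0.1397
  (23 − 13.321)²/13.321 = 7.0327
  (27 − 24.310)²/24.310 = 0.2977
  (31 − 30.098)²/30.098 = 0.0270
  (13 − 16.592)²/16.592 = 0.7776
  (28 − 19.174)²/19.174 = 4.0627
  (21 − 23.739)²/23.739 = 0.3160
  (7 − 13.087)²/13.087 = 2.8312
χ² = 6.7954 + 0.1397 + 7.0327 + 0.2977 + 0.0270 + 0.7776 + 4.0627 + 0.3160 + 2.8312 = 22.28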